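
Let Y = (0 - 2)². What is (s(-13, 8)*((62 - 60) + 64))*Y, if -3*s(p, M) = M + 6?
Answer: -1232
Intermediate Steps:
s(p, M) = -2 - M/3 (s(p, M) = -(M + 6)/3 = -(6 + M)/3 = -2 - M/3)
Y = 4 (Y = (-2)² = 4)
(s(-13, 8)*((62 - 60) + 64))*Y = ((-2 - ⅓*8)*((62 - 60) + 64))*4 = ((-2 - 8/3)*(2 + 64))*4 = -14/3*66*4 = -308*4 = -1232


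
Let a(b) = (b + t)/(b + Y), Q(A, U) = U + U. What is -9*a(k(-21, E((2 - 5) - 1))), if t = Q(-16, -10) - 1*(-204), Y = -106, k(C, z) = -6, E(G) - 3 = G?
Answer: 801/56 ≈ 14.304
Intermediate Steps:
E(G) = 3 + G
Q(A, U) = 2*U
t = 184 (t = 2*(-10) - 1*(-204) = -20 + 204 = 184)
a(b) = (184 + b)/(-106 + b) (a(b) = (b + 184)/(b - 106) = (184 + b)/(-106 + b))
-9*a(k(-21, E((2 - 5) - 1))) = -9*(184 - 6)/(-106 - 6) = -9*178/(-112) = -(-9)*178/112 = -9*(-89/56) = 801/56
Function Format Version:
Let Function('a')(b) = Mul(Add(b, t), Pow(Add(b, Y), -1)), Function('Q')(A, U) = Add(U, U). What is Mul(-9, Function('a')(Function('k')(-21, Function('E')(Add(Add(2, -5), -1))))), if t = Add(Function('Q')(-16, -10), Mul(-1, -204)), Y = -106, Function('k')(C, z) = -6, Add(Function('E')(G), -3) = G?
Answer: Rational(801, 56) ≈ 14.304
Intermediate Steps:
Function('E')(G) = Add(3, G)
Function('Q')(A, U) = Mul(2, U)
t = 184 (t = Add(Mul(2, -10), Mul(-1, -204)) = Add(-20, 204) = 184)
Function('a')(b) = Mul(Pow(Add(-106, b), -1), Add(184, b)) (Function('a')(b) = Mul(Add(b, 184), Pow(Add(b, -106), -1)) = Mul(Add(184, b), Pow(Add(-106, b), -1)) = Mul(Pow(Add(-106, b), -1), Add(184, b)))
Mul(-9, Function('a')(Function('k')(-21, Function('E')(Add(Add(2, -5), -1))))) = Mul(-9, Mul(Pow(Add(-106, -6), -1), Add(184, -6))) = Mul(-9, Mul(Pow(-112, -1), 178)) = Mul(-9, Mul(Rational(-1, 112), 178)) = Mul(-9, Rational(-89, 56)) = Rational(801, 56)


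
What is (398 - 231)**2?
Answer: 27889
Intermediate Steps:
(398 - 231)**2 = 167**2 = 27889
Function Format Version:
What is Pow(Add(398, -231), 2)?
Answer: 27889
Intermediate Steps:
Pow(Add(398, -231), 2) = Pow(167, 2) = 27889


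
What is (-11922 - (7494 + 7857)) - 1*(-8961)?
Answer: -18312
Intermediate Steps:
(-11922 - (7494 + 7857)) - 1*(-8961) = (-11922 - 1*15351) + 8961 = (-11922 - 15351) + 8961 = -27273 + 8961 = -18312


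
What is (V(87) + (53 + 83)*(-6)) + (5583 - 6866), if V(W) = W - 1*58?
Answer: -2070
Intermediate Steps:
V(W) = -58 + W (V(W) = W - 58 = -58 + W)
(V(87) + (53 + 83)*(-6)) + (5583 - 6866) = ((-58 + 87) + (53 + 83)*(-6)) + (5583 - 6866) = (29 + 136*(-6)) - 1283 = (29 - 816) - 1283 = -787 - 1283 = -2070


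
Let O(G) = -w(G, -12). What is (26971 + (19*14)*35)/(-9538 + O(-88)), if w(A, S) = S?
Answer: -36281/9526 ≈ -3.8086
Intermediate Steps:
O(G) = 12 (O(G) = -1*(-12) = 12)
(26971 + (19*14)*35)/(-9538 + O(-88)) = (26971 + (19*14)*35)/(-9538 + 12) = (26971 + 266*35)/(-9526) = (26971 + 9310)*(-1/9526) = 36281*(-1/9526) = -36281/9526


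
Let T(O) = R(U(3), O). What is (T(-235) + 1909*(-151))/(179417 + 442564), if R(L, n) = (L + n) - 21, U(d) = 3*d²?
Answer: -288488/621981 ≈ -0.46382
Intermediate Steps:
R(L, n) = -21 + L + n
T(O) = 6 + O (T(O) = -21 + 3*3² + O = -21 + 3*9 + O = -21 + 27 + O = 6 + O)
(T(-235) + 1909*(-151))/(179417 + 442564) = ((6 - 235) + 1909*(-151))/(179417 + 442564) = (-229 - 288259)/621981 = -288488*1/621981 = -288488/621981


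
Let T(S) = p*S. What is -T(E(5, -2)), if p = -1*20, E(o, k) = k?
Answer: -40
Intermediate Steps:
p = -20
T(S) = -20*S
-T(E(5, -2)) = -(-20)*(-2) = -1*40 = -40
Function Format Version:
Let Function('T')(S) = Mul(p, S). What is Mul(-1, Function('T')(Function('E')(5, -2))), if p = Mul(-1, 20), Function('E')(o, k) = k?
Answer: -40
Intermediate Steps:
p = -20
Function('T')(S) = Mul(-20, S)
Mul(-1, Function('T')(Function('E')(5, -2))) = Mul(-1, Mul(-20, -2)) = Mul(-1, 40) = -40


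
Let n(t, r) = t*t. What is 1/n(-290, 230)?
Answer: 1/84100 ≈ 1.1891e-5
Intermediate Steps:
n(t, r) = t²
1/n(-290, 230) = 1/((-290)²) = 1/84100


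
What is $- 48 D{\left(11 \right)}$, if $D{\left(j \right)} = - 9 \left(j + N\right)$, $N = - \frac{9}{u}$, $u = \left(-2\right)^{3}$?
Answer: $5238$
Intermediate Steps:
$u = -8$
$N = \frac{9}{8}$ ($N = - \frac{9}{-8} = \left(-9\right) \left(- \frac{1}{8}\right) = \frac{9}{8} \approx 1.125$)
$D{\left(j \right)} = - \frac{81}{8} - 9 j$ ($D{\left(j \right)} = - 9 \left(j + \frac{9}{8}\right) = - 9 \left(\frac{9}{8} + j\right) = - \frac{81}{8} - 9 j$)
$- 48 D{\left(11 \right)} = - 48 \left(- \frac{81}{8} - 99\right) = \left(-48\right) \left(- \frac{873}{8}\right) = 5238$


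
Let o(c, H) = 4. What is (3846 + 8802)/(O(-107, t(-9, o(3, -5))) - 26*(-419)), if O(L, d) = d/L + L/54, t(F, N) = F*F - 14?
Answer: 2357424/2030015 ≈ 1.1613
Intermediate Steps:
t(F, N) = -14 + F**2 (t(F, N) = F**2 - 14 = -14 + F**2)
O(L, d) = L/54 + d/L (O(L, d) = d/L + L*(1/54) = d/L + L/54 = L/54 + d/L)
(3846 + 8802)/(O(-107, t(-9, o(3, -5))) - 26*(-419)) = (3846 + 8802)/(((1/54)*(-107) + (-14 + (-9)**2)/(-107)) - 26*(-419)) = 12648/((-107/54 + (-14 + 81)*(-1/107)) + 10894) = 12648/((-107/54 + 67*(-1/107)) + 10894) = 12648/((-107/54 - 67/107) + 10894) = 12648/(-15067/5778 + 10894) = 12648/(62930465/5778) = 12648*(5778/62930465) = 2357424/2030015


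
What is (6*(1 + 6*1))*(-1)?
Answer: -42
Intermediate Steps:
(6*(1 + 6*1))*(-1) = (6*(1 + 6))*(-1) = (6*7)*(-1) = 42*(-1) = -42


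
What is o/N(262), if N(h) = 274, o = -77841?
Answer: -77841/274 ≈ -284.09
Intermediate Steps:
o/N(262) = -77841/274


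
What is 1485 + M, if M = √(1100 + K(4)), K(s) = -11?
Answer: 1518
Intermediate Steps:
M = 33 (M = √(1100 - 11) = √1089 = 33)
1485 + M = 1485 + 33 = 1518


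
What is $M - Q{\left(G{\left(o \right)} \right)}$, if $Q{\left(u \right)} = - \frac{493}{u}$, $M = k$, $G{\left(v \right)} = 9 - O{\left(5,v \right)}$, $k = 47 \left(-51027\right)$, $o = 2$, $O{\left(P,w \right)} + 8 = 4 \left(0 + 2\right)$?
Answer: $- \frac{21583928}{9} \approx -2.3982 \cdot 10^{6}$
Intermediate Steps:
$O{\left(P,w \right)} = 0$ ($O{\left(P,w \right)} = -8 + 4 \left(0 + 2\right) = -8 + 4 \cdot 2 = -8 + 8 = 0$)
$k = -2398269$
$G{\left(v \right)} = 9$ ($G{\left(v \right)} = 9 - 0 = 9 + 0 = 9$)
$M = -2398269$
$M - Q{\left(G{\left(o \right)} \right)} = -2398269 - - \frac{493}{9} = -2398269 + \frac{493}{9} = - \frac{21583928}{9}$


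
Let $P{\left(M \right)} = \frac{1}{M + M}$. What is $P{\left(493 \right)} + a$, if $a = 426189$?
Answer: $\frac{420222355}{986} \approx 4.2619 \cdot 10^{5}$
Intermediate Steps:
$P{\left(M \right)} = \frac{1}{2 M}$
$P{\left(493 \right)} + a = \frac{1}{2 \cdot 493} + 426189 = \frac{1}{2} \cdot \frac{1}{493} + 426189 = \frac{1}{986} + 426189 = \frac{420222355}{986}$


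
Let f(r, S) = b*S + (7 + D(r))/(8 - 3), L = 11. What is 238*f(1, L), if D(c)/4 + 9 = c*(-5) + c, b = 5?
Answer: 10948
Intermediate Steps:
D(c) = -36 - 16*c (D(c) = -36 + 4*(c*(-5) + c) = -36 + 4*(-5*c + c) = -36 + 4*(-4*c) = -36 - 16*c)
f(r, S) = -29/5 + 5*S - 16*r/5 (f(r, S) = 5*S + (7 + (-36 - 16*r))/(8 - 3) = 5*S + (-29 - 16*r)/5 = 5*S + (-29 - 16*r)*(⅕) = 5*S + (-29/5 - 16*r/5) = -29/5 + 5*S - 16*r/5)
238*f(1, L) = 238*(-29/5 + 5*11 - 16/5*1) = 238*(-29/5 + 55 - 16/5) = 238*46 = 10948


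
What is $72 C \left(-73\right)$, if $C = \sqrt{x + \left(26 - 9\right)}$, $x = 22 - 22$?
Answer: $- 5256 \sqrt{17} \approx -21671.0$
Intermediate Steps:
$x = 0$ ($x = 22 - 22 = 0$)
$C = \sqrt{17}$ ($C = \sqrt{0 + \left(26 - 9\right)} = \sqrt{0 + 17} = \sqrt{17} \approx 4.1231$)
$72 C \left(-73\right) = 72 \sqrt{17} \left(-73\right) = - 5256 \sqrt{17}$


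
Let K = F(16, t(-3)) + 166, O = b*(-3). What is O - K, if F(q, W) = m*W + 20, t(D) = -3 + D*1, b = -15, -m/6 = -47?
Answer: 1551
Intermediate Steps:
m = 282 (m = -6*(-47) = 282)
t(D) = -3 + D
O = 45 (O = -15*(-3) = 45)
F(q, W) = 20 + 282*W (F(q, W) = 282*W + 20 = 20 + 282*W)
K = -1506 (K = (20 + 282*(-3 - 3)) + 166 = (20 + 282*(-6)) + 166 = (20 - 1692) + 166 = -1672 + 166 = -1506)
O - K = 45 - 1*(-1506) = 45 + 1506 = 1551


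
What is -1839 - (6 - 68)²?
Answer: -5683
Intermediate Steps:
-1839 - (6 - 68)² = -1839 - 1*(-62)² = -1839 - 1*3844 = -1839 - 3844 = -5683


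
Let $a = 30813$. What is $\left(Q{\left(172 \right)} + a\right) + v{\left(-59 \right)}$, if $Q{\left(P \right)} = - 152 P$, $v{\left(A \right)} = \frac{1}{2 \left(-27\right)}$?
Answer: $\frac{252125}{54} \approx 4669.0$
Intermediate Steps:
$v{\left(A \right)} = - \frac{1}{54}$ ($v{\left(A \right)} = \frac{1}{-54} = - \frac{1}{54}$)
$\left(Q{\left(172 \right)} + a\right) + v{\left(-59 \right)} = \left(\left(-152\right) 172 + 30813\right) - \frac{1}{54} = \left(-26144 + 30813\right) - \frac{1}{54} = 4669 - \frac{1}{54} = \frac{252125}{54}$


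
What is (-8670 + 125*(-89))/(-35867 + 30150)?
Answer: 19795/5717 ≈ 3.4625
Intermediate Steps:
(-8670 + 125*(-89))/(-35867 + 30150) = (-8670 - 11125)/(-5717) = -19795*(-1/5717) = 19795/5717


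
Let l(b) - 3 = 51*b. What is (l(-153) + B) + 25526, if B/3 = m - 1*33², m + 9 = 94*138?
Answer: 53348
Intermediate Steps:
m = 12963 (m = -9 + 94*138 = -9 + 12972 = 12963)
l(b) = 3 + 51*b
B = 35622 (B = 3*(12963 - 1*33²) = 3*(12963 - 1*1089) = 3*(12963 - 1089) = 3*11874 = 35622)
(l(-153) + B) + 25526 = ((3 + 51*(-153)) + 35622) + 25526 = ((3 - 7803) + 35622) + 25526 = (-7800 + 35622) + 25526 = 27822 + 25526 = 53348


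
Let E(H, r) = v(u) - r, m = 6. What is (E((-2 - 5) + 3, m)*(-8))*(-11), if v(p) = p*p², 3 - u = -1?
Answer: 5104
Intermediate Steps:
u = 4 (u = 3 - 1*(-1) = 3 + 1 = 4)
v(p) = p³
E(H, r) = 64 - r (E(H, r) = 4³ - r = 64 - r)
(E((-2 - 5) + 3, m)*(-8))*(-11) = ((64 - 1*6)*(-8))*(-11) = ((64 - 6)*(-8))*(-11) = (58*(-8))*(-11) = -464*(-11) = 5104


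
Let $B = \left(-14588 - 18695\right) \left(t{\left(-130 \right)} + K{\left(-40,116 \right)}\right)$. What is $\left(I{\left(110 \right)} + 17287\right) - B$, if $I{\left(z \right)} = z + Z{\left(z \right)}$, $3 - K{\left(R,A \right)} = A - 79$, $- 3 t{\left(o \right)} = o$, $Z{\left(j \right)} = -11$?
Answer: $\frac{984082}{3} \approx 3.2803 \cdot 10^{5}$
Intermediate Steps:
$t{\left(o \right)} = - \frac{o}{3}$
$K{\left(R,A \right)} = 82 - A$ ($K{\left(R,A \right)} = 3 - \left(A - 79\right) = 3 - \left(-79 + A\right) = 82 - A$)
$B = - \frac{931924}{3}$ ($B = \left(-14588 - 18695\right) \left(\left(- \frac{1}{3}\right) \left(-130\right) + \left(82 - 116\right)\right) = - 33283 \left(\frac{130}{3} + \left(82 - 116\right)\right) = - 33283 \left(\frac{130}{3} - 34\right) = \left(-33283\right) \frac{28}{3} = - \frac{931924}{3} \approx -3.1064 \cdot 10^{5}$)
$I{\left(z \right)} = -11 + z$ ($I{\left(z \right)} = z - 11 = -11 + z$)
$\left(I{\left(110 \right)} + 17287\right) - B = \left(\left(-11 + 110\right) + 17287\right) - - \frac{931924}{3} = \left(99 + 17287\right) + \frac{931924}{3} = 17386 + \frac{931924}{3} = \frac{984082}{3}$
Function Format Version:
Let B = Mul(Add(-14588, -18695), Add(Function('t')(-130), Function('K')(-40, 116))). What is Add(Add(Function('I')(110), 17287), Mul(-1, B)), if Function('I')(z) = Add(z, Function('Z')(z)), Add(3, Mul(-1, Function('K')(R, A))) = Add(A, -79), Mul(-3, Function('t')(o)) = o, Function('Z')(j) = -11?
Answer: Rational(984082, 3) ≈ 3.2803e+5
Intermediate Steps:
Function('t')(o) = Mul(Rational(-1, 3), o)
Function('K')(R, A) = Add(82, Mul(-1, A)) (Function('K')(R, A) = Add(3, Mul(-1, Add(A, -79))) = Add(3, Mul(-1, Add(-79, A))) = Add(3, Add(79, Mul(-1, A))) = Add(82, Mul(-1, A)))
B = Rational(-931924, 3) (B = Mul(Add(-14588, -18695), Add(Mul(Rational(-1, 3), -130), Add(82, Mul(-1, 116)))) = Mul(-33283, Add(Rational(130, 3), Add(82, -116))) = Mul(-33283, Add(Rational(130, 3), -34)) = Mul(-33283, Rational(28, 3)) = Rational(-931924, 3) ≈ -3.1064e+5)
Function('I')(z) = Add(-11, z) (Function('I')(z) = Add(z, -11) = Add(-11, z))
Add(Add(Function('I')(110), 17287), Mul(-1, B)) = Add(Add(Add(-11, 110), 17287), Mul(-1, Rational(-931924, 3))) = Add(Add(99, 17287), Rational(931924, 3)) = Add(17386, Rational(931924, 3)) = Rational(984082, 3)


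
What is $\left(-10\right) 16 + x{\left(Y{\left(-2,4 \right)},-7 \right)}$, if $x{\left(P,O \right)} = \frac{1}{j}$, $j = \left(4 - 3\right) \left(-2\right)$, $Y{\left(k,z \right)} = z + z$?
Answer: $- \frac{321}{2} \approx -160.5$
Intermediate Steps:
$Y{\left(k,z \right)} = 2 z$
$j = -2$ ($j = 1 \left(-2\right) = -2$)
$x{\left(P,O \right)} = - \frac{1}{2}$ ($x{\left(P,O \right)} = \frac{1}{-2} = - \frac{1}{2}$)
$\left(-10\right) 16 + x{\left(Y{\left(-2,4 \right)},-7 \right)} = \left(-10\right) 16 - \frac{1}{2} = -160 - \frac{1}{2} = - \frac{321}{2}$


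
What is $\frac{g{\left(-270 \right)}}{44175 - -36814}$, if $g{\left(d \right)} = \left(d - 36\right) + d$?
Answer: $- \frac{576}{80989} \approx -0.0071121$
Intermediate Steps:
$g{\left(d \right)} = -36 + 2 d$ ($g{\left(d \right)} = \left(-36 + d\right) + d = -36 + 2 d$)
$\frac{g{\left(-270 \right)}}{44175 - -36814} = \frac{-36 + 2 \left(-270\right)}{44175 - -36814} = \frac{-36 - 540}{44175 + 36814} = - \frac{576}{80989}$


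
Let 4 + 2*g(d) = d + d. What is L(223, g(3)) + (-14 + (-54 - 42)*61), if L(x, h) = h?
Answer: -5869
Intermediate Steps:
g(d) = -2 + d (g(d) = -2 + (d + d)/2 = -2 + (2*d)/2 = -2 + d)
L(223, g(3)) + (-14 + (-54 - 42)*61) = (-2 + 3) + (-14 + (-54 - 42)*61) = 1 + (-14 - 96*61) = 1 + (-14 - 5856) = 1 - 5870 = -5869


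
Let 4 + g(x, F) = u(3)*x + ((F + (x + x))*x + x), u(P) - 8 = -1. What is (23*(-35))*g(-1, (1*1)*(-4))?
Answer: 4830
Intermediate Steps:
u(P) = 7 (u(P) = 8 - 1 = 7)
g(x, F) = -4 + 8*x + x*(F + 2*x) (g(x, F) = -4 + (7*x + ((F + (x + x))*x + x)) = -4 + (7*x + ((F + 2*x)*x + x)) = -4 + (7*x + (x*(F + 2*x) + x)) = -4 + (7*x + (x + x*(F + 2*x))) = -4 + (8*x + x*(F + 2*x)) = -4 + 8*x + x*(F + 2*x))
(23*(-35))*g(-1, (1*1)*(-4)) = (23*(-35))*(-4 + 2*(-1)**2 + 8*(-1) + ((1*1)*(-4))*(-1)) = -805*(-4 + 2*1 - 8 + (1*(-4))*(-1)) = -805*(-4 + 2 - 8 - 4*(-1)) = -805*(-4 + 2 - 8 + 4) = -805*(-6) = 4830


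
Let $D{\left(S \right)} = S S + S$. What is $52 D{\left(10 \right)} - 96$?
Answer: $5624$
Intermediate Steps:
$D{\left(S \right)} = S + S^{2}$ ($D{\left(S \right)} = S^{2} + S = S + S^{2}$)
$52 D{\left(10 \right)} - 96 = 52 \cdot 10 \left(1 + 10\right) - 96 = 52 \cdot 10 \cdot 11 - 96 = 52 \cdot 110 - 96 = 5720 - 96 = 5624$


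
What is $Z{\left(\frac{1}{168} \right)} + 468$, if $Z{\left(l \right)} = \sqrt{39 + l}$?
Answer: $468 + \frac{\sqrt{275226}}{84} \approx 474.25$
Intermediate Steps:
$Z{\left(\frac{1}{168} \right)} + 468 = \sqrt{39 + \frac{1}{168}} + 468 = \sqrt{\frac{6553}{168}} + 468 = \frac{\sqrt{275226}}{84} + 468 = 468 + \frac{\sqrt{275226}}{84}$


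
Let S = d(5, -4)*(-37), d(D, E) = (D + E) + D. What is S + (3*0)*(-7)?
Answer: -222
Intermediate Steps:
d(D, E) = E + 2*D
S = -222 (S = (-4 + 2*5)*(-37) = (-4 + 10)*(-37) = 6*(-37) = -222)
S + (3*0)*(-7) = -222 + (3*0)*(-7) = -222 + 0*(-7) = -222 + 0 = -222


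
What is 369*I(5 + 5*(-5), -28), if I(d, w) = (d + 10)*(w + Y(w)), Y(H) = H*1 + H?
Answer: 309960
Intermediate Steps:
Y(H) = 2*H (Y(H) = H + H = 2*H)
I(d, w) = 3*w*(10 + d) (I(d, w) = (d + 10)*(w + 2*w) = (10 + d)*(3*w) = 3*w*(10 + d))
369*I(5 + 5*(-5), -28) = 369*(3*(-28)*(10 + (5 + 5*(-5)))) = 369*(3*(-28)*(10 + (5 - 25))) = 369*(3*(-28)*(10 - 20)) = 369*(3*(-28)*(-10)) = 369*840 = 309960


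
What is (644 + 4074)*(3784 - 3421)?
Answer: 1712634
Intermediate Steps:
(644 + 4074)*(3784 - 3421) = 4718*363 = 1712634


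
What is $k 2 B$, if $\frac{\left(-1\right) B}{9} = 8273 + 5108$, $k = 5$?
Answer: $-1204290$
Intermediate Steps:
$B = -120429$ ($B = - 9 \left(8273 + 5108\right) = \left(-9\right) 13381 = -120429$)
$k 2 B = 5 \cdot 2 \left(-120429\right) = 10 \left(-120429\right) = -1204290$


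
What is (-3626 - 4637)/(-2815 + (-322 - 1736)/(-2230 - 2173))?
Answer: 5197427/1770341 ≈ 2.9358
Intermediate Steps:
(-3626 - 4637)/(-2815 + (-322 - 1736)/(-2230 - 2173)) = -8263/(-2815 - 2058/(-4403)) = -8263/(-2815 - 2058*(-1/4403)) = -8263/(-2815 + 294/629) = -8263/(-1770341/629) = -8263*(-629/1770341) = 5197427/1770341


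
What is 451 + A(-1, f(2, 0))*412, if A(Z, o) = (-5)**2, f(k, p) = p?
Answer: 10751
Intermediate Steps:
A(Z, o) = 25
451 + A(-1, f(2, 0))*412 = 451 + 25*412 = 451 + 10300 = 10751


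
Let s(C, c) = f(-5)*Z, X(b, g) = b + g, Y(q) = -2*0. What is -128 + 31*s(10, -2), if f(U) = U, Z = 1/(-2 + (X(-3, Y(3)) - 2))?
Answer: -741/7 ≈ -105.86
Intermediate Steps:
Y(q) = 0
Z = -⅐ (Z = 1/(-2 + ((-3 + 0) - 2)) = 1/(-2 + (-3 - 2)) = 1/(-2 - 5) = 1/(-7) = -⅐ ≈ -0.14286)
s(C, c) = 5/7 (s(C, c) = -5*(-⅐) = 5/7)
-128 + 31*s(10, -2) = -128 + 31*(5/7) = -128 + 155/7 = -741/7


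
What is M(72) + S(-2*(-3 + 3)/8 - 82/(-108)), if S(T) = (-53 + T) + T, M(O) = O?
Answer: 554/27 ≈ 20.519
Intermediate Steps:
S(T) = -53 + 2*T
M(72) + S(-2*(-3 + 3)/8 - 82/(-108)) = 72 + (-53 + 2*(-2*(-3 + 3)/8 - 82/(-108))) = 72 + (-53 + 2*(-2*0*(1/8) - 82*(-1/108))) = 72 + (-53 + 2*(0*(1/8) + 41/54)) = 72 + (-53 + 2*(0 + 41/54)) = 72 + (-53 + 2*(41/54)) = 72 + (-53 + 41/27) = 72 - 1390/27 = 554/27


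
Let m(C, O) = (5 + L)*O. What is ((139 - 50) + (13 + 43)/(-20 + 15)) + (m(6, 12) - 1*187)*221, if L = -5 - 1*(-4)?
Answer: -153206/5 ≈ -30641.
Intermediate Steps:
L = -1 (L = -5 + 4 = -1)
m(C, O) = 4*O (m(C, O) = (5 - 1)*O = 4*O)
((139 - 50) + (13 + 43)/(-20 + 15)) + (m(6, 12) - 1*187)*221 = ((139 - 50) + (13 + 43)/(-20 + 15)) + (4*12 - 1*187)*221 = (89 + 56/(-5)) + (48 - 187)*221 = (89 + 56*(-1/5)) - 139*221 = (89 - 56/5) - 30719 = 389/5 - 30719 = -153206/5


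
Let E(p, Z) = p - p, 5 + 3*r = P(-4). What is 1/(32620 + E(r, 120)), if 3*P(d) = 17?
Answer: 1/32620 ≈ 3.0656e-5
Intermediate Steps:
P(d) = 17/3 (P(d) = (1/3)*17 = 17/3)
r = 2/9 (r = -5/3 + (1/3)*(17/3) = -5/3 + 17/9 = 2/9 ≈ 0.22222)
E(p, Z) = 0
1/(32620 + E(r, 120)) = 1/(32620 + 0) = 1/32620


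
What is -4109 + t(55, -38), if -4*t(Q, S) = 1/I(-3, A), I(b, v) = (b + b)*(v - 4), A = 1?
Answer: -295849/72 ≈ -4109.0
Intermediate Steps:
I(b, v) = 2*b*(-4 + v) (I(b, v) = (2*b)*(-4 + v) = 2*b*(-4 + v))
t(Q, S) = -1/72 (t(Q, S) = -(-1/(6*(-4 + 1)))/4 = -1/(4*(2*(-3)*(-3))) = -¼/18 = -¼*1/18 = -1/72)
-4109 + t(55, -38) = -4109 - 1/72 = -295849/72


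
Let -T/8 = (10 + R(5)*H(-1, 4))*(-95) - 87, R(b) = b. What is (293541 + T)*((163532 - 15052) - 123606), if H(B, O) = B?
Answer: 7413372338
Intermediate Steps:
T = 4496 (T = -8*((10 + 5*(-1))*(-95) - 87) = -8*((10 - 5)*(-95) - 87) = -8*(5*(-95) - 87) = -8*(-475 - 87) = -8*(-562) = 4496)
(293541 + T)*((163532 - 15052) - 123606) = (293541 + 4496)*((163532 - 15052) - 123606) = 298037*(148480 - 123606) = 298037*24874 = 7413372338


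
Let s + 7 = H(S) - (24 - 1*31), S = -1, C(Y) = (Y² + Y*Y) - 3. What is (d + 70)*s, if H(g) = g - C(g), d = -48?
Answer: 0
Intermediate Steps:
C(Y) = -3 + 2*Y² (C(Y) = (Y² + Y²) - 3 = 2*Y² - 3 = -3 + 2*Y²)
H(g) = 3 + g - 2*g² (H(g) = g - (-3 + 2*g²) = g + (3 - 2*g²) = 3 + g - 2*g²)
s = 0 (s = -7 + ((3 - 1 - 2*(-1)²) - (24 - 1*31)) = -7 + ((3 - 1 - 2*1) - (24 - 31)) = -7 + ((3 - 1 - 2) - 1*(-7)) = -7 + (0 + 7) = -7 + 7 = 0)
(d + 70)*s = (-48 + 70)*0 = 22*0 = 0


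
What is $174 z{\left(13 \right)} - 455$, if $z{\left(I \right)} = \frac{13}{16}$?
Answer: $- \frac{2509}{8} \approx -313.63$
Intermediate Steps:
$z{\left(I \right)} = \frac{13}{16}$ ($z{\left(I \right)} = 13 \cdot \frac{1}{16} = \frac{13}{16}$)
$174 z{\left(13 \right)} - 455 = 174 \cdot \frac{13}{16} - 455 = \frac{1131}{8} - 455 = - \frac{2509}{8}$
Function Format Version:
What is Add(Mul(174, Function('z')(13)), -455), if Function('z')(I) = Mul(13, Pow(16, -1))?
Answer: Rational(-2509, 8) ≈ -313.63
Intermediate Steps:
Function('z')(I) = Rational(13, 16) (Function('z')(I) = Mul(13, Rational(1, 16)) = Rational(13, 16))
Add(Mul(174, Function('z')(13)), -455) = Add(Mul(174, Rational(13, 16)), -455) = Add(Rational(1131, 8), -455) = Rational(-2509, 8)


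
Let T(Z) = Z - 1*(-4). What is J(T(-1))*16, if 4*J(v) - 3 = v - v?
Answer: 12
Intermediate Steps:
T(Z) = 4 + Z (T(Z) = Z + 4 = 4 + Z)
J(v) = ¾ (J(v) = ¾ + (v - v)/4 = ¾ + (¼)*0 = ¾ + 0 = ¾)
J(T(-1))*16 = (¾)*16 = 12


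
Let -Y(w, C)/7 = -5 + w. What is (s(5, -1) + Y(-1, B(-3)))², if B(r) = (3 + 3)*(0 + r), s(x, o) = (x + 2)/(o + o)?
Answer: 5929/4 ≈ 1482.3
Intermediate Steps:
s(x, o) = (2 + x)/(2*o) (s(x, o) = (2 + x)/((2*o)) = (2 + x)*(1/(2*o)) = (2 + x)/(2*o))
B(r) = 6*r
Y(w, C) = 35 - 7*w (Y(w, C) = -7*(-5 + w) = 35 - 7*w)
(s(5, -1) + Y(-1, B(-3)))² = ((½)*(2 + 5)/(-1) + (35 - 7*(-1)))² = ((½)*(-1)*7 + (35 + 7))² = (-7/2 + 42)² = (77/2)² = 5929/4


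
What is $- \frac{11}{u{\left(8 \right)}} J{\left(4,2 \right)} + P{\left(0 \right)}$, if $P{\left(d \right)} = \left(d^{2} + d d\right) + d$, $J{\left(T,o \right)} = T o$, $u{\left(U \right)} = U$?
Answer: $-11$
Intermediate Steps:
$P{\left(d \right)} = d + 2 d^{2}$ ($P{\left(d \right)} = \left(d^{2} + d^{2}\right) + d = 2 d^{2} + d = d + 2 d^{2}$)
$- \frac{11}{u{\left(8 \right)}} J{\left(4,2 \right)} + P{\left(0 \right)} = - \frac{11}{8} \cdot 4 \cdot 2 + 0 \left(1 + 2 \cdot 0\right) = \left(-11\right) \frac{1}{8} \cdot 8 + 0 \left(1 + 0\right) = \left(- \frac{11}{8}\right) 8 + 0 \cdot 1 = -11 + 0 = -11$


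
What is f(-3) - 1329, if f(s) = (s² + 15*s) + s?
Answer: -1368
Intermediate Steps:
f(s) = s² + 16*s
f(-3) - 1329 = -3*(16 - 3) - 1329 = -3*13 - 1329 = -39 - 1329 = -1368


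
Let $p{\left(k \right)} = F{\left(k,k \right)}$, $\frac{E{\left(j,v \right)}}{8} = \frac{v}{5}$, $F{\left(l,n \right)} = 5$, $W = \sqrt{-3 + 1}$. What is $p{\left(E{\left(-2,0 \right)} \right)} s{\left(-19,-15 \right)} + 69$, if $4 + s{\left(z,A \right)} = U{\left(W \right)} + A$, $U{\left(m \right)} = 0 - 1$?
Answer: $-31$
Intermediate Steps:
$W = i \sqrt{2}$ ($W = \sqrt{-2} = i \sqrt{2} \approx 1.4142 i$)
$U{\left(m \right)} = -1$ ($U{\left(m \right)} = 0 - 1 = -1$)
$E{\left(j,v \right)} = \frac{8 v}{5}$ ($E{\left(j,v \right)} = 8 \frac{v}{5} = \frac{8 v}{5}$)
$p{\left(k \right)} = 5$
$s{\left(z,A \right)} = -5 + A$ ($s{\left(z,A \right)} = -4 + \left(-1 + A\right) = -5 + A$)
$p{\left(E{\left(-2,0 \right)} \right)} s{\left(-19,-15 \right)} + 69 = 5 \left(-5 - 15\right) + 69 = 5 \left(-20\right) + 69 = -100 + 69 = -31$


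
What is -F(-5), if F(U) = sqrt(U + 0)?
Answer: -I*sqrt(5) ≈ -2.2361*I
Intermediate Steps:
F(U) = sqrt(U)
-F(-5) = -sqrt(-5) = -I*sqrt(5)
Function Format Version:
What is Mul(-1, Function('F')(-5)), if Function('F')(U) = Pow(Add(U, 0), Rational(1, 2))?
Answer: Mul(-1, I, Pow(5, Rational(1, 2))) ≈ Mul(-2.2361, I)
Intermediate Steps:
Function('F')(U) = Pow(U, Rational(1, 2))
Mul(-1, Function('F')(-5)) = Mul(-1, Pow(-5, Rational(1, 2))) = Mul(-1, Mul(I, Pow(5, Rational(1, 2)))) = Mul(-1, I, Pow(5, Rational(1, 2)))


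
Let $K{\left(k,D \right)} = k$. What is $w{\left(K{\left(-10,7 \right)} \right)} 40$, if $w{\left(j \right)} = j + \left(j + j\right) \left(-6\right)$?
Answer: $4400$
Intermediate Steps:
$w{\left(j \right)} = - 11 j$ ($w{\left(j \right)} = j + 2 j \left(-6\right) = j - 12 j = - 11 j$)
$w{\left(K{\left(-10,7 \right)} \right)} 40 = \left(-11\right) \left(-10\right) 40 = 110 \cdot 40 = 4400$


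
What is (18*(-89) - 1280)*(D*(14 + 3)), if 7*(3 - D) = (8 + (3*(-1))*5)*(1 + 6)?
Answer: -489940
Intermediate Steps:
D = 10 (D = 3 - (8 + (3*(-1))*5)*(1 + 6)/7 = 3 - (8 - 3*5)*7/7 = 3 - (8 - 15)*7/7 = 3 - (-1)*7 = 3 - ⅐*(-49) = 3 + 7 = 10)
(18*(-89) - 1280)*(D*(14 + 3)) = (18*(-89) - 1280)*(10*(14 + 3)) = (-1602 - 1280)*(10*17) = -2882*170 = -489940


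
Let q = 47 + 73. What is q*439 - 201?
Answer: 52479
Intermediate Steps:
q = 120
q*439 - 201 = 120*439 - 201 = 52680 - 201 = 52479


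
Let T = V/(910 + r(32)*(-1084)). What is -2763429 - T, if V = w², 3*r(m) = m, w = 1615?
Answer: -4647675753/1682 ≈ -2.7632e+6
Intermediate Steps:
r(m) = m/3
V = 2608225 (V = 1615² = 2608225)
T = -411825/1682 (T = 2608225/(910 + ((⅓)*32)*(-1084)) = 2608225/(910 + (32/3)*(-1084)) = 2608225/(910 - 34688/3) = 2608225/(-31958/3) = 2608225*(-3/31958) = -411825/1682 ≈ -244.84)
-2763429 - T = -2763429 - 1*(-411825/1682) = -2763429 + 411825/1682 = -4647675753/1682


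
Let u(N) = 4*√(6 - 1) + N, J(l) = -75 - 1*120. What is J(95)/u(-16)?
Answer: 195/11 + 195*√5/44 ≈ 27.637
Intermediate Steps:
J(l) = -195 (J(l) = -75 - 120 = -195)
u(N) = N + 4*√5 (u(N) = 4*√5 + N = N + 4*√5)
J(95)/u(-16) = -195/(-16 + 4*√5)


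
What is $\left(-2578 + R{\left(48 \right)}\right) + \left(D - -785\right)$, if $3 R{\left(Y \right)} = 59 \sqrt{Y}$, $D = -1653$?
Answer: $-3446 + \frac{236 \sqrt{3}}{3} \approx -3309.7$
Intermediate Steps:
$R{\left(Y \right)} = \frac{59 \sqrt{Y}}{3}$
$\left(-2578 + R{\left(48 \right)}\right) + \left(D - -785\right) = \left(-2578 + \frac{59 \sqrt{48}}{3}\right) - 868 = \left(-2578 + \frac{59 \cdot 4 \sqrt{3}}{3}\right) + \left(-1653 + 785\right) = \left(-2578 + \frac{236 \sqrt{3}}{3}\right) - 868 = -3446 + \frac{236 \sqrt{3}}{3}$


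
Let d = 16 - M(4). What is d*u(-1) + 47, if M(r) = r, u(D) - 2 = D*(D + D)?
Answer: 95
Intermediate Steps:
u(D) = 2 + 2*D**2 (u(D) = 2 + D*(D + D) = 2 + D*(2*D) = 2 + 2*D**2)
d = 12 (d = 16 - 1*4 = 16 - 4 = 12)
d*u(-1) + 47 = 12*(2 + 2*(-1)**2) + 47 = 12*(2 + 2*1) + 47 = 12*(2 + 2) + 47 = 12*4 + 47 = 48 + 47 = 95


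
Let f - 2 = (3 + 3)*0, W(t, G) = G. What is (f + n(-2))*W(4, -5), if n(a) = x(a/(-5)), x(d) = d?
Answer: -12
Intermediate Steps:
n(a) = -a/5 (n(a) = a/(-5) = a*(-⅕) = -a/5)
f = 2 (f = 2 + (3 + 3)*0 = 2 + 6*0 = 2 + 0 = 2)
(f + n(-2))*W(4, -5) = (2 - ⅕*(-2))*(-5) = (2 + ⅖)*(-5) = (12/5)*(-5) = -12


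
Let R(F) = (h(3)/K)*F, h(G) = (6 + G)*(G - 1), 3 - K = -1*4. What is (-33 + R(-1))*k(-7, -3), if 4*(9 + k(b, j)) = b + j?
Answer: 5727/14 ≈ 409.07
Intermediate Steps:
K = 7 (K = 3 - (-1)*4 = 3 - 1*(-4) = 3 + 4 = 7)
k(b, j) = -9 + b/4 + j/4 (k(b, j) = -9 + (b + j)/4 = -9 + (b/4 + j/4) = -9 + b/4 + j/4)
h(G) = (-1 + G)*(6 + G) (h(G) = (6 + G)*(-1 + G) = (-1 + G)*(6 + G))
R(F) = 18*F/7 (R(F) = ((-6 + 3² + 5*3)/7)*F = ((-6 + 9 + 15)*(⅐))*F = (18*(⅐))*F = 18*F/7)
(-33 + R(-1))*k(-7, -3) = (-33 + (18/7)*(-1))*(-9 + (¼)*(-7) + (¼)*(-3)) = (-33 - 18/7)*(-9 - 7/4 - ¾) = -249/7*(-23/2) = 5727/14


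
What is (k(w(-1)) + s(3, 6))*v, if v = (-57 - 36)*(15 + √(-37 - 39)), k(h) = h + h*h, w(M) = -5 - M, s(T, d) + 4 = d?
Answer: -19530 - 2604*I*√19 ≈ -19530.0 - 11351.0*I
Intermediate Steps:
s(T, d) = -4 + d
k(h) = h + h²
v = -1395 - 186*I*√19 (v = -93*(15 + √(-76)) = -93*(15 + 2*I*√19) = -1395 - 186*I*√19 ≈ -1395.0 - 810.75*I)
(k(w(-1)) + s(3, 6))*v = ((-5 - 1*(-1))*(1 + (-5 - 1*(-1))) + (-4 + 6))*(-1395 - 186*I*√19) = ((-5 + 1)*(1 + (-5 + 1)) + 2)*(-1395 - 186*I*√19) = (-4*(1 - 4) + 2)*(-1395 - 186*I*√19) = (-4*(-3) + 2)*(-1395 - 186*I*√19) = (12 + 2)*(-1395 - 186*I*√19) = 14*(-1395 - 186*I*√19) = -19530 - 2604*I*√19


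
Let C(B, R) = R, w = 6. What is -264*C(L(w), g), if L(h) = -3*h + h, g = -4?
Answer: 1056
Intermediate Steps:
L(h) = -2*h
-264*C(L(w), g) = -264*(-4) = 1056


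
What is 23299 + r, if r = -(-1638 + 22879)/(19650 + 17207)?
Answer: 858710002/36857 ≈ 23298.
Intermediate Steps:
r = -21241/36857 ≈ -0.57631
23299 + r = 23299 - 21241/36857 = 858710002/36857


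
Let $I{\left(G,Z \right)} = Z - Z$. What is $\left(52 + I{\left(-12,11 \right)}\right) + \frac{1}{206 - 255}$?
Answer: $\frac{2547}{49} \approx 51.98$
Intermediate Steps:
$I{\left(G,Z \right)} = 0$
$\left(52 + I{\left(-12,11 \right)}\right) + \frac{1}{206 - 255} = \left(52 + 0\right) + \frac{1}{206 - 255} = 52 + \frac{1}{-49} = 52 - \frac{1}{49} = \frac{2547}{49}$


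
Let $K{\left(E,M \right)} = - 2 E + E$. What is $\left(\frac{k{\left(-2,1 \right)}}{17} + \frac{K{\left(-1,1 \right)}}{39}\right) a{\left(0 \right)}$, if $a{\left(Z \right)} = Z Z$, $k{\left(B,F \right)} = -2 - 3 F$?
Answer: $0$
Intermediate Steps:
$K{\left(E,M \right)} = - E$
$a{\left(Z \right)} = Z^{2}$
$\left(\frac{k{\left(-2,1 \right)}}{17} + \frac{K{\left(-1,1 \right)}}{39}\right) a{\left(0 \right)} = \left(\frac{-2 - 3}{17} + \frac{\left(-1\right) \left(-1\right)}{39}\right) 0^{2} = \left(\left(-2 - 3\right) \frac{1}{17} + 1 \cdot \frac{1}{39}\right) 0 = \left(\left(-5\right) \frac{1}{17} + \frac{1}{39}\right) 0 = \left(- \frac{5}{17} + \frac{1}{39}\right) 0 = \left(- \frac{178}{663}\right) 0 = 0$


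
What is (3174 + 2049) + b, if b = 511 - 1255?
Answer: 4479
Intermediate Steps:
b = -744
(3174 + 2049) + b = (3174 + 2049) - 744 = 5223 - 744 = 4479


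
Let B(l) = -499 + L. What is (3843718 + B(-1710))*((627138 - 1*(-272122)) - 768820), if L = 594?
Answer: 501386967720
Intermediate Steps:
B(l) = 95 (B(l) = -499 + 594 = 95)
(3843718 + B(-1710))*((627138 - 1*(-272122)) - 768820) = (3843718 + 95)*((627138 - 1*(-272122)) - 768820) = 3843813*((627138 + 272122) - 768820) = 3843813*(899260 - 768820) = 3843813*130440 = 501386967720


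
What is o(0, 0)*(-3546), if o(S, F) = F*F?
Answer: 0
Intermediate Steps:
o(S, F) = F²
o(0, 0)*(-3546) = 0²*(-3546) = 0*(-3546) = 0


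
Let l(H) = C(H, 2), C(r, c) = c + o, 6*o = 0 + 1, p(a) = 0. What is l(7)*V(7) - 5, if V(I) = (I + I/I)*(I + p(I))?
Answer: 349/3 ≈ 116.33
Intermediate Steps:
o = ⅙ (o = (0 + 1)/6 = (⅙)*1 = ⅙ ≈ 0.16667)
C(r, c) = ⅙ + c (C(r, c) = c + ⅙ = ⅙ + c)
V(I) = I*(1 + I) (V(I) = (I + I/I)*(I + 0) = (I + 1)*I = (1 + I)*I = I*(1 + I))
l(H) = 13/6 (l(H) = ⅙ + 2 = 13/6)
l(7)*V(7) - 5 = 13*(7*(1 + 7))/6 - 5 = 13*(7*8)/6 - 5 = (13/6)*56 - 5 = 364/3 - 5 = 349/3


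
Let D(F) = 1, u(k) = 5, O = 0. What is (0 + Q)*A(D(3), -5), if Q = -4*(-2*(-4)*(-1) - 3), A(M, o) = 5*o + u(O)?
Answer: -880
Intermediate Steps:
A(M, o) = 5 + 5*o (A(M, o) = 5*o + 5 = 5 + 5*o)
Q = 44 (Q = -4*(8*(-1) - 3) = -4*(-8 - 3) = -4*(-11) = 44)
(0 + Q)*A(D(3), -5) = (0 + 44)*(5 + 5*(-5)) = 44*(5 - 25) = 44*(-20) = -880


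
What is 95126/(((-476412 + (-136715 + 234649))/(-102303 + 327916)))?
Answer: -10730831119/189239 ≈ -56705.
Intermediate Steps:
95126/(((-476412 + (-136715 + 234649))/(-102303 + 327916))) = 95126/(((-476412 + 97934)/225613)) = 95126/((-378478*1/225613)) = 95126/(-378478/225613) = 95126*(-225613/378478) = -10730831119/189239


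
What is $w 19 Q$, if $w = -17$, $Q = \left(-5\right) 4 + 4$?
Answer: $5168$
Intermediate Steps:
$Q = -16$ ($Q = -20 + 4 = -16$)
$w 19 Q = \left(-17\right) 19 \left(-16\right) = \left(-323\right) \left(-16\right) = 5168$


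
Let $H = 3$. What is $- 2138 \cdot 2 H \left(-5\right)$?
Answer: $64140$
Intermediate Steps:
$- 2138 \cdot 2 H \left(-5\right) = - 2138 \cdot 2 \cdot 3 \left(-5\right) = - 2138 \cdot 6 \left(-5\right) = \left(-2138\right) \left(-30\right) = 64140$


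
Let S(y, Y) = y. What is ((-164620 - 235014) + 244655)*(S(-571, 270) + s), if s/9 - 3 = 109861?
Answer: -153151022695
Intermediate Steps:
s = 988776 (s = 27 + 9*109861 = 27 + 988749 = 988776)
((-164620 - 235014) + 244655)*(S(-571, 270) + s) = ((-164620 - 235014) + 244655)*(-571 + 988776) = (-399634 + 244655)*988205 = -154979*988205 = -153151022695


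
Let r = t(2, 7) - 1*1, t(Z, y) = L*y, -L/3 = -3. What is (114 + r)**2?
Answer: 30976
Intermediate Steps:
L = 9 (L = -3*(-3) = 9)
t(Z, y) = 9*y
r = 62 (r = 9*7 - 1*1 = 63 - 1 = 62)
(114 + r)**2 = (114 + 62)**2 = 176**2 = 30976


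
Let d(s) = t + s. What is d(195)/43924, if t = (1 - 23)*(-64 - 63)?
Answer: 2989/43924 ≈ 0.068049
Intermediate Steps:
t = 2794 (t = -22*(-127) = 2794)
d(s) = 2794 + s
d(195)/43924 = (2794 + 195)/43924 = 2989*(1/43924) = 2989/43924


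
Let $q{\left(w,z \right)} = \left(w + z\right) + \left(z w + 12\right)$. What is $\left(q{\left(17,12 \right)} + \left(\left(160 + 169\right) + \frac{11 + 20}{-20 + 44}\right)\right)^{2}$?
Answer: $\frac{190633249}{576} \approx 3.3096 \cdot 10^{5}$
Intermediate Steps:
$q{\left(w,z \right)} = 12 + w + z + w z$ ($q{\left(w,z \right)} = \left(w + z\right) + \left(w z + 12\right) = \left(w + z\right) + \left(12 + w z\right) = 12 + w + z + w z$)
$\left(q{\left(17,12 \right)} + \left(\left(160 + 169\right) + \frac{11 + 20}{-20 + 44}\right)\right)^{2} = \left(\left(12 + 17 + 12 + 17 \cdot 12\right) + \left(\left(160 + 169\right) + \frac{11 + 20}{-20 + 44}\right)\right)^{2} = \left(\left(12 + 17 + 12 + 204\right) + \left(329 + \frac{31}{24}\right)\right)^{2} = \left(245 + \left(329 + 31 \cdot \frac{1}{24}\right)\right)^{2} = \left(245 + \left(329 + \frac{31}{24}\right)\right)^{2} = \left(245 + \frac{7927}{24}\right)^{2} = \left(\frac{13807}{24}\right)^{2} = \frac{190633249}{576}$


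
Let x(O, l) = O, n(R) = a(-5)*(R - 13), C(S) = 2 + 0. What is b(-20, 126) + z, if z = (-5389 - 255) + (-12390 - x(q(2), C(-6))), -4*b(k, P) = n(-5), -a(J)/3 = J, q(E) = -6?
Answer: -35921/2 ≈ -17961.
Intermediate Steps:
C(S) = 2
a(J) = -3*J
n(R) = -195 + 15*R (n(R) = (-3*(-5))*(R - 13) = 15*(-13 + R) = -195 + 15*R)
b(k, P) = 135/2 (b(k, P) = -(-195 + 15*(-5))/4 = -(-195 - 75)/4 = -¼*(-270) = 135/2)
z = -18028 (z = (-5389 - 255) + (-12390 - 1*(-6)) = -5644 + (-12390 + 6) = -5644 - 12384 = -18028)
b(-20, 126) + z = 135/2 - 18028 = -35921/2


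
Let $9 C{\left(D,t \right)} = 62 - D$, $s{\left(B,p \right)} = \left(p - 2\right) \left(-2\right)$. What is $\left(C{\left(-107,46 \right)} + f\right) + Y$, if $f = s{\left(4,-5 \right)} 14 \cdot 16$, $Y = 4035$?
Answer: $\frac{64708}{9} \approx 7189.8$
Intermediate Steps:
$s{\left(B,p \right)} = 4 - 2 p$ ($s{\left(B,p \right)} = \left(-2 + p\right) \left(-2\right) = 4 - 2 p$)
$C{\left(D,t \right)} = \frac{62}{9} - \frac{D}{9}$ ($C{\left(D,t \right)} = \frac{62 - D}{9} = \frac{62}{9} - \frac{D}{9}$)
$f = 3136$ ($f = \left(4 - -10\right) 14 \cdot 16 = \left(4 + 10\right) 14 \cdot 16 = 14 \cdot 14 \cdot 16 = 196 \cdot 16 = 3136$)
$\left(C{\left(-107,46 \right)} + f\right) + Y = \left(\left(\frac{62}{9} - - \frac{107}{9}\right) + 3136\right) + 4035 = \left(\left(\frac{62}{9} + \frac{107}{9}\right) + 3136\right) + 4035 = \left(\frac{169}{9} + 3136\right) + 4035 = \frac{28393}{9} + 4035 = \frac{64708}{9}$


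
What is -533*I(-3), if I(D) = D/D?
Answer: -533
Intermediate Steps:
I(D) = 1
-533*I(-3) = -533*1 = -533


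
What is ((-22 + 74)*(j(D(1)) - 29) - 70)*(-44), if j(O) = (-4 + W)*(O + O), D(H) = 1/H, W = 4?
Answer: 69432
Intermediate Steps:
j(O) = 0 (j(O) = (-4 + 4)*(O + O) = 0*(2*O) = 0)
((-22 + 74)*(j(D(1)) - 29) - 70)*(-44) = ((-22 + 74)*(0 - 29) - 70)*(-44) = (52*(-29) - 70)*(-44) = (-1508 - 70)*(-44) = -1578*(-44) = 69432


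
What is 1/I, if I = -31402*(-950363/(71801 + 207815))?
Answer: 139808/14921649463 ≈ 9.3695e-6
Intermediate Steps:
I = 14921649463/139808 (I = -31402/(279616*(-1/950363)) = -31402/(-279616/950363) = -31402*(-950363/279616) = 14921649463/139808 ≈ 1.0673e+5)
1/I = 1/(14921649463/139808) = 139808/14921649463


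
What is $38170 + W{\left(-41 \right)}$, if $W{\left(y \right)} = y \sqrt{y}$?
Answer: $38170 - 41 i \sqrt{41} \approx 38170.0 - 262.53 i$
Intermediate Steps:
$W{\left(y \right)} = y^{\frac{3}{2}}$
$38170 + W{\left(-41 \right)} = 38170 + \left(-41\right)^{\frac{3}{2}} = 38170 - 41 i \sqrt{41}$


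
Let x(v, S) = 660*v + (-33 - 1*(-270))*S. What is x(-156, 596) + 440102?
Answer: 478394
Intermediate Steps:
x(v, S) = 237*S + 660*v (x(v, S) = 660*v + (-33 + 270)*S = 660*v + 237*S = 237*S + 660*v)
x(-156, 596) + 440102 = (237*596 + 660*(-156)) + 440102 = (141252 - 102960) + 440102 = 38292 + 440102 = 478394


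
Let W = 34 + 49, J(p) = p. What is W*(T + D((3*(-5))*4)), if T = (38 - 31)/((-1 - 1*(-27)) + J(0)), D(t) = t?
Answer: -128899/26 ≈ -4957.7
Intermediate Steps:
W = 83
T = 7/26 (T = (38 - 31)/((-1 - 1*(-27)) + 0) = 7/((-1 + 27) + 0) = 7/(26 + 0) = 7/26 ≈ 0.26923)
W*(T + D((3*(-5))*4)) = 83*(7/26 + (3*(-5))*4) = 83*(7/26 - 15*4) = 83*(7/26 - 60) = 83*(-1553/26) = -128899/26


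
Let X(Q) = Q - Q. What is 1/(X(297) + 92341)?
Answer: 1/92341 ≈ 1.0829e-5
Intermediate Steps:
X(Q) = 0
1/(X(297) + 92341) = 1/(0 + 92341) = 1/92341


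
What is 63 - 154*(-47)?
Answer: 7301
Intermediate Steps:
63 - 154*(-47) = 63 + 7238 = 7301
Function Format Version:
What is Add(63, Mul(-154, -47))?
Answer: 7301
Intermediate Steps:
Add(63, Mul(-154, -47)) = Add(63, 7238) = 7301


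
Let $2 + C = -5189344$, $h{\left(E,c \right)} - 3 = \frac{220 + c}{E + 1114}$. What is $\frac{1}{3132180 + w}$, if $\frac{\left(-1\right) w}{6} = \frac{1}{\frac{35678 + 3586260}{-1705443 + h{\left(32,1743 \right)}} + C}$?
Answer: $\frac{1690371578276965}{5294548050049498665977} \approx 3.1927 \cdot 10^{-7}$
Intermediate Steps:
$h{\left(E,c \right)} = 3 + \frac{220 + c}{1114 + E}$ ($h{\left(E,c \right)} = 3 + \frac{220 + c}{E + 1114} = 3 + \frac{220 + c}{1114 + E}$)
$C = -5189346$ ($C = -2 - 5189344 = -5189346$)
$w = \frac{1954432277}{1690371578276965}$ ($w = - \frac{6}{\frac{35678 + 3586260}{-1705443 + \frac{3562 + 1743 + 3 \cdot 32}{1114 + 32}} - 5189346} = - \frac{6}{\frac{3621938}{-1705443 + \frac{3562 + 1743 + 96}{1146}} - 5189346} = - \frac{6}{\frac{3621938}{-1705443 + \frac{1}{1146} \cdot 5401} - 5189346} = - \frac{6}{\frac{3621938}{-1705443 + \frac{5401}{1146}} - 5189346} = - \frac{6}{\frac{3621938}{- \frac{1954432277}{1146}} - 5189346} = - \frac{6}{3621938 \left(- \frac{1146}{1954432277}\right) - 5189346} = - \frac{6}{- \frac{4150740948}{1954432277} - 5189346} = - \frac{6}{- \frac{10142229469661790}{1954432277}} = \left(-6\right) \left(- \frac{1954432277}{10142229469661790}\right) = \frac{1954432277}{1690371578276965} \approx 1.1562 \cdot 10^{-6}$)
$\frac{1}{3132180 + w} = \frac{1}{3132180 + \frac{1954432277}{1690371578276965}} = \frac{1}{\frac{5294548050049498665977}{1690371578276965}} = \frac{1690371578276965}{5294548050049498665977}$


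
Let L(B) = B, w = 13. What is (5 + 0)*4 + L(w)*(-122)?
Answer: -1566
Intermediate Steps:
(5 + 0)*4 + L(w)*(-122) = (5 + 0)*4 + 13*(-122) = 5*4 - 1586 = 20 - 1586 = -1566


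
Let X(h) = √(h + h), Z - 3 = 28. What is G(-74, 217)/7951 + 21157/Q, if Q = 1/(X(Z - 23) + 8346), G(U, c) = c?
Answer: 1404631213667/7951 ≈ 1.7666e+8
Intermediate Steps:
Z = 31 (Z = 3 + 28 = 31)
X(h) = √2*√h (X(h) = √(2*h) = √2*√h)
Q = 1/8350 (Q = 1/(√2*√(31 - 23) + 8346) = 1/(√2*√8 + 8346) = 1/(√2*(2*√2) + 8346) = 1/(4 + 8346) = 1/8350 ≈ 0.00011976)
G(-74, 217)/7951 + 21157/Q = 217/7951 + 21157/(1/8350) = 217*(1/7951) + 21157*8350 = 217/7951 + 176660950 = 1404631213667/7951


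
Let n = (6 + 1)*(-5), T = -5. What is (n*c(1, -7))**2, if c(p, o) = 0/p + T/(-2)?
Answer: 30625/4 ≈ 7656.3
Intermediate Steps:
c(p, o) = 5/2 (c(p, o) = 0/p - 5/(-2) = 0 - 5*(-1/2) = 0 + 5/2 = 5/2)
n = -35 (n = 7*(-5) = -35)
(n*c(1, -7))**2 = (-35*5/2)**2 = (-175/2)**2 = 30625/4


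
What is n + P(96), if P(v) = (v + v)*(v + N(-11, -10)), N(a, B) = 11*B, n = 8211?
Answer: 5523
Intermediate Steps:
P(v) = 2*v*(-110 + v) (P(v) = (v + v)*(v + 11*(-10)) = (2*v)*(v - 110) = (2*v)*(-110 + v) = 2*v*(-110 + v))
n + P(96) = 8211 + 2*96*(-110 + 96) = 8211 + 2*96*(-14) = 8211 - 2688 = 5523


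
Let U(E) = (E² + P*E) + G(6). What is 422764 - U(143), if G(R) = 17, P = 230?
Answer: 369408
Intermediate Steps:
U(E) = 17 + E² + 230*E (U(E) = (E² + 230*E) + 17 = 17 + E² + 230*E)
422764 - U(143) = 422764 - (17 + 143² + 230*143) = 422764 - (17 + 20449 + 32890) = 422764 - 1*53356 = 422764 - 53356 = 369408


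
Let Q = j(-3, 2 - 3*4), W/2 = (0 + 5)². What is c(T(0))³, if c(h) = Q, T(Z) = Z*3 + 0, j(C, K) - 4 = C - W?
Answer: -117649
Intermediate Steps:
W = 50 (W = 2*(0 + 5)² = 2*5² = 2*25 = 50)
j(C, K) = -46 + C (j(C, K) = 4 + (C - 1*50) = 4 + (C - 50) = 4 + (-50 + C) = -46 + C)
T(Z) = 3*Z (T(Z) = 3*Z + 0 = 3*Z)
Q = -49 (Q = -46 - 3 = -49)
c(h) = -49
c(T(0))³ = (-49)³ = -117649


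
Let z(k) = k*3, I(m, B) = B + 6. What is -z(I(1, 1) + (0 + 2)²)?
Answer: -33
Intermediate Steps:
I(m, B) = 6 + B
z(k) = 3*k
-z(I(1, 1) + (0 + 2)²) = -3*((6 + 1) + (0 + 2)²) = -3*(7 + 2²) = -3*(7 + 4) = -3*11 = -1*33 = -33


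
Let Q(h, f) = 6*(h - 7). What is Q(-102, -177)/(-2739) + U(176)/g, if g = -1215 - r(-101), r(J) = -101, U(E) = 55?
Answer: 192637/1017082 ≈ 0.18940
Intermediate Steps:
Q(h, f) = -42 + 6*h (Q(h, f) = 6*(-7 + h) = -42 + 6*h)
g = -1114 (g = -1215 - 1*(-101) = -1215 + 101 = -1114)
Q(-102, -177)/(-2739) + U(176)/g = (-42 + 6*(-102))/(-2739) + 55/(-1114) = (-42 - 612)*(-1/2739) + 55*(-1/1114) = -654*(-1/2739) - 55/1114 = 218/913 - 55/1114 = 192637/1017082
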